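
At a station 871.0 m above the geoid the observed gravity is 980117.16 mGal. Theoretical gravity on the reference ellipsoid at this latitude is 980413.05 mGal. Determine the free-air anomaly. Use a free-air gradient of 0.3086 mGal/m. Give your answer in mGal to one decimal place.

-27.1

Free-air correction = 0.3086 × 871.0 = 268.79 mGal
Free-air anomaly = 980117.16 − 980413.05 + (268.79) = -27.10 mGal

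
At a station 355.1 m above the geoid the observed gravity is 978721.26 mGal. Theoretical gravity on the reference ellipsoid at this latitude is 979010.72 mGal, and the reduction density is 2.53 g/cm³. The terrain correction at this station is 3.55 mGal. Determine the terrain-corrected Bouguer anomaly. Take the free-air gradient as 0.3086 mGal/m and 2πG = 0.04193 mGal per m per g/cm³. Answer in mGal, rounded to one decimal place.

-214.0

Free-air correction = 0.3086 × 355.1 = 109.58 mGal
Free-air anomaly = 978721.26 − 979010.72 + (109.58) = -179.88 mGal
Bouguer slab correction = 0.04193 × 2.53 × 355.1 = 37.67 mGal
Simple Bouguer anomaly = -179.88 − (37.67) = -217.55 mGal
Complete Bouguer anomaly = -217.55 + 3.55 = -214.00 mGal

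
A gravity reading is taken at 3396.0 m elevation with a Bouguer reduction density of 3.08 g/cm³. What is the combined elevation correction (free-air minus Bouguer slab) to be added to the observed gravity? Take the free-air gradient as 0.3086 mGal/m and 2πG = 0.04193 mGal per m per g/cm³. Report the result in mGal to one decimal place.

609.4

Combined gradient = 0.3086 − 0.04193 × 3.08 = 0.1794556 mGal/m
Combined elevation correction = 0.1794556 × 3396.0 = 609.4 mGal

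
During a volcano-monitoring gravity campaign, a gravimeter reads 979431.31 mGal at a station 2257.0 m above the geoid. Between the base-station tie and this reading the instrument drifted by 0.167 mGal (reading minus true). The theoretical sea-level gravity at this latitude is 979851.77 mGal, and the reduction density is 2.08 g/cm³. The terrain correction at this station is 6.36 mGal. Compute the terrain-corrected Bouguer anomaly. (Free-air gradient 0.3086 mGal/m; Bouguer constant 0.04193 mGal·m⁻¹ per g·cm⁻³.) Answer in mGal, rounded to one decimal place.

Drift-corrected reading = 979431.31 − (0.167) = 979431.143 mGal
Free-air correction = 0.3086 × 2257.0 = 696.51 mGal
Free-air anomaly = 979431.143 − 979851.77 + (696.51) = 275.883 mGal
Bouguer slab correction = 0.04193 × 2.08 × 2257.0 = 196.84 mGal
Simple Bouguer anomaly = 275.883 − (196.84) = 79.043 mGal
Complete Bouguer anomaly = 79.043 + 6.36 = 85.403 mGal

85.4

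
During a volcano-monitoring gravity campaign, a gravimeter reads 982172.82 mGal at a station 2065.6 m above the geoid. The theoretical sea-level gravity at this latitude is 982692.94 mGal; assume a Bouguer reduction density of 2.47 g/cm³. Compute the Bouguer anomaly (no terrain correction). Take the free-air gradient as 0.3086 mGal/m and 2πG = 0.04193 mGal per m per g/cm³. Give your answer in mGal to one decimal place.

Free-air correction = 0.3086 × 2065.6 = 637.44 mGal
Free-air anomaly = 982172.82 − 982692.94 + (637.44) = 117.32 mGal
Bouguer slab correction = 0.04193 × 2.47 × 2065.6 = 213.93 mGal
Simple Bouguer anomaly = 117.32 − (213.93) = -96.61 mGal

-96.6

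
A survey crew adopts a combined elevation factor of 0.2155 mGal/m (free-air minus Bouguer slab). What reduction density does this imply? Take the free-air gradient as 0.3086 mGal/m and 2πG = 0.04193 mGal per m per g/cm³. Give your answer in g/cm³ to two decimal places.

2.22

0.2155 = 0.3086 − 0.04193 × ρ
ρ = (0.3086 − 0.2155) / 0.04193 = 2.22 g/cm³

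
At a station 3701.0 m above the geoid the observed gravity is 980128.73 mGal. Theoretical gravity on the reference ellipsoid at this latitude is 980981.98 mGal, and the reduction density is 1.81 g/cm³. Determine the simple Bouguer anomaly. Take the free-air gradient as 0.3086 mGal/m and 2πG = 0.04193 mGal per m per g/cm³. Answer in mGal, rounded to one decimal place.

Free-air correction = 0.3086 × 3701.0 = 1142.13 mGal
Free-air anomaly = 980128.73 − 980981.98 + (1142.13) = 288.88 mGal
Bouguer slab correction = 0.04193 × 1.81 × 3701.0 = 280.88 mGal
Simple Bouguer anomaly = 288.88 − (280.88) = 8.00 mGal

8.0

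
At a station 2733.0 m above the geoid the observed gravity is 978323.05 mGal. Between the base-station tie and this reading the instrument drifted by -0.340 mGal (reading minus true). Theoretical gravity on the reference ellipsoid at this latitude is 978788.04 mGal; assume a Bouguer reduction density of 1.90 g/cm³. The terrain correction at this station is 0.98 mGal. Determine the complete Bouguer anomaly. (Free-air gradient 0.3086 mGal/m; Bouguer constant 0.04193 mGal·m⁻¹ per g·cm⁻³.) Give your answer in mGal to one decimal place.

162.0

Drift-corrected reading = 978323.05 − (-0.340) = 978323.390 mGal
Free-air correction = 0.3086 × 2733.0 = 843.40 mGal
Free-air anomaly = 978323.390 − 978788.04 + (843.40) = 378.750 mGal
Bouguer slab correction = 0.04193 × 1.90 × 2733.0 = 217.73 mGal
Simple Bouguer anomaly = 378.750 − (217.73) = 161.020 mGal
Complete Bouguer anomaly = 161.020 + 0.98 = 162.000 mGal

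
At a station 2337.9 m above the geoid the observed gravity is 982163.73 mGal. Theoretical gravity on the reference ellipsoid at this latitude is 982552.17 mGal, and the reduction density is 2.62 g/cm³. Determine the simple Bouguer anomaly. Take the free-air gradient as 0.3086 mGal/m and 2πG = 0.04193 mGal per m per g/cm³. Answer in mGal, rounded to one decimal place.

76.2

Free-air correction = 0.3086 × 2337.9 = 721.48 mGal
Free-air anomaly = 982163.73 − 982552.17 + (721.48) = 333.04 mGal
Bouguer slab correction = 0.04193 × 2.62 × 2337.9 = 256.83 mGal
Simple Bouguer anomaly = 333.04 − (256.83) = 76.21 mGal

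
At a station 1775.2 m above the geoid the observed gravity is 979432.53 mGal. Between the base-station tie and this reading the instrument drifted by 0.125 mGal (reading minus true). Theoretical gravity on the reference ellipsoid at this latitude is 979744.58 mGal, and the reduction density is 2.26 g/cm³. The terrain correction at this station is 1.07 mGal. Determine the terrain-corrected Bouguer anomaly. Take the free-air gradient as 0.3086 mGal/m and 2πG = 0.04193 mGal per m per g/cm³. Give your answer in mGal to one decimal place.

Drift-corrected reading = 979432.53 − (0.125) = 979432.405 mGal
Free-air correction = 0.3086 × 1775.2 = 547.83 mGal
Free-air anomaly = 979432.405 − 979744.58 + (547.83) = 235.655 mGal
Bouguer slab correction = 0.04193 × 2.26 × 1775.2 = 168.22 mGal
Simple Bouguer anomaly = 235.655 − (168.22) = 67.435 mGal
Complete Bouguer anomaly = 67.435 + 1.07 = 68.505 mGal

68.5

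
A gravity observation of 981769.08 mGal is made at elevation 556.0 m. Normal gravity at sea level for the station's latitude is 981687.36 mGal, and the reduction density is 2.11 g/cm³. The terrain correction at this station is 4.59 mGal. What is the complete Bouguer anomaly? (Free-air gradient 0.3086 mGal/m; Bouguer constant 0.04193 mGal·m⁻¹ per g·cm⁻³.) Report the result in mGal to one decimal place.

208.7

Free-air correction = 0.3086 × 556.0 = 171.58 mGal
Free-air anomaly = 981769.08 − 981687.36 + (171.58) = 253.30 mGal
Bouguer slab correction = 0.04193 × 2.11 × 556.0 = 49.19 mGal
Simple Bouguer anomaly = 253.30 − (49.19) = 204.11 mGal
Complete Bouguer anomaly = 204.11 + 4.59 = 208.70 mGal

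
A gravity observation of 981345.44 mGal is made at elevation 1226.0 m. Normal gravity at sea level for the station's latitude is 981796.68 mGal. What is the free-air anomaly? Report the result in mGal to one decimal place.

-72.9

Free-air correction = 0.3086 × 1226.0 = 378.34 mGal
Free-air anomaly = 981345.44 − 981796.68 + (378.34) = -72.90 mGal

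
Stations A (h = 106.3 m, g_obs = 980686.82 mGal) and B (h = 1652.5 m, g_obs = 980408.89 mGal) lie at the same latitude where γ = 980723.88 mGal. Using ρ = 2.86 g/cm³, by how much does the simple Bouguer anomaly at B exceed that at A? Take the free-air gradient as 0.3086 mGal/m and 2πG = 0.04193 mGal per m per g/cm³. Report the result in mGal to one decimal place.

13.8

Δg_SB(A) = 980686.82 − 980723.88 + 0.3086×106.3 − 0.04193×2.86×106.3 = -17.00 mGal
Δg_SB(B) = 980408.89 − 980723.88 + 0.3086×1652.5 − 0.04193×2.86×1652.5 = -3.20 mGal
Difference = -3.20 − (-17.00) = 13.80 mGal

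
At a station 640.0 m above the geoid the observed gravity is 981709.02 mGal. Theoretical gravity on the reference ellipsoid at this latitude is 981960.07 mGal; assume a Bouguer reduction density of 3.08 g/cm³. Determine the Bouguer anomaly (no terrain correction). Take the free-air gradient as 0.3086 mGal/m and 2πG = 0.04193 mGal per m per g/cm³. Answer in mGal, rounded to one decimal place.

Free-air correction = 0.3086 × 640.0 = 197.50 mGal
Free-air anomaly = 981709.02 − 981960.07 + (197.50) = -53.55 mGal
Bouguer slab correction = 0.04193 × 3.08 × 640.0 = 82.65 mGal
Simple Bouguer anomaly = -53.55 − (82.65) = -136.20 mGal

-136.2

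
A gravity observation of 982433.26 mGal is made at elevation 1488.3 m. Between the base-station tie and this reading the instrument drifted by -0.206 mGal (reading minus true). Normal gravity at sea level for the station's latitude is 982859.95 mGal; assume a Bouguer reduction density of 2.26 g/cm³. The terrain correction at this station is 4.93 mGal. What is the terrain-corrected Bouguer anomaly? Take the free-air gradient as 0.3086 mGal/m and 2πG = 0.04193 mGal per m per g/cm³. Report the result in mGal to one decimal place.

Drift-corrected reading = 982433.26 − (-0.206) = 982433.466 mGal
Free-air correction = 0.3086 × 1488.3 = 459.29 mGal
Free-air anomaly = 982433.466 − 982859.95 + (459.29) = 32.806 mGal
Bouguer slab correction = 0.04193 × 2.26 × 1488.3 = 141.03 mGal
Simple Bouguer anomaly = 32.806 − (141.03) = -108.224 mGal
Complete Bouguer anomaly = -108.224 + 4.93 = -103.294 mGal

-103.3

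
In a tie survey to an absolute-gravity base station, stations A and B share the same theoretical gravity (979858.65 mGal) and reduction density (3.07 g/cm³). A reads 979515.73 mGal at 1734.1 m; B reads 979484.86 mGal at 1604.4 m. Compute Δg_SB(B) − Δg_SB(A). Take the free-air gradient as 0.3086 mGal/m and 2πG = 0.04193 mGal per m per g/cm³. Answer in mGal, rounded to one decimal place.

Δg_SB(A) = 979515.73 − 979858.65 + 0.3086×1734.1 − 0.04193×3.07×1734.1 = -31.00 mGal
Δg_SB(B) = 979484.86 − 979858.65 + 0.3086×1604.4 − 0.04193×3.07×1604.4 = -85.20 mGal
Difference = -85.20 − (-31.00) = -54.20 mGal

-54.2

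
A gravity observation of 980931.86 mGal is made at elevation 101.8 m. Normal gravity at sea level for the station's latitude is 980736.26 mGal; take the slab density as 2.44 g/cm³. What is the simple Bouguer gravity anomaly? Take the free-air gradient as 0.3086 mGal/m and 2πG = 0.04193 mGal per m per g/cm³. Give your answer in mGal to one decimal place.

216.6

Free-air correction = 0.3086 × 101.8 = 31.42 mGal
Free-air anomaly = 980931.86 − 980736.26 + (31.42) = 227.02 mGal
Bouguer slab correction = 0.04193 × 2.44 × 101.8 = 10.42 mGal
Simple Bouguer anomaly = 227.02 − (10.42) = 216.60 mGal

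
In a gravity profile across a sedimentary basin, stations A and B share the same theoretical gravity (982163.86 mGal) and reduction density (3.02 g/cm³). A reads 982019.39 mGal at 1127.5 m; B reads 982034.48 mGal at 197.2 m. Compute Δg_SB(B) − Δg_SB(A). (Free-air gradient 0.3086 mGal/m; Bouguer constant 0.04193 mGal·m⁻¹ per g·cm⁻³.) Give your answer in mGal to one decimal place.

Δg_SB(A) = 982019.39 − 982163.86 + 0.3086×1127.5 − 0.04193×3.02×1127.5 = 60.70 mGal
Δg_SB(B) = 982034.48 − 982163.86 + 0.3086×197.2 − 0.04193×3.02×197.2 = -93.50 mGal
Difference = -93.50 − (60.70) = -154.20 mGal

-154.2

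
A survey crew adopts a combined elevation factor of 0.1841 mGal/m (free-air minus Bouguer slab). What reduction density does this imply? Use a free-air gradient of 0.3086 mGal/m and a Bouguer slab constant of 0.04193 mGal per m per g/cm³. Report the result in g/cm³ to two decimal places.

0.1841 = 0.3086 − 0.04193 × ρ
ρ = (0.3086 − 0.1841) / 0.04193 = 2.97 g/cm³

2.97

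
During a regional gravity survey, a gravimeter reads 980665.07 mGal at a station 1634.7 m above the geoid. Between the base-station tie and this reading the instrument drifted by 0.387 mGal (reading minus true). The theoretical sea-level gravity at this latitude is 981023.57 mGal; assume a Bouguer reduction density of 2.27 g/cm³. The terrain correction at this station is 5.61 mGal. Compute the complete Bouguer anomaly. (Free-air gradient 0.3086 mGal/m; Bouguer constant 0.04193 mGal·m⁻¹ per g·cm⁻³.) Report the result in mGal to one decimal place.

-4.4

Drift-corrected reading = 980665.07 − (0.387) = 980664.683 mGal
Free-air correction = 0.3086 × 1634.7 = 504.47 mGal
Free-air anomaly = 980664.683 − 981023.57 + (504.47) = 145.583 mGal
Bouguer slab correction = 0.04193 × 2.27 × 1634.7 = 155.59 mGal
Simple Bouguer anomaly = 145.583 − (155.59) = -10.007 mGal
Complete Bouguer anomaly = -10.007 + 5.61 = -4.397 mGal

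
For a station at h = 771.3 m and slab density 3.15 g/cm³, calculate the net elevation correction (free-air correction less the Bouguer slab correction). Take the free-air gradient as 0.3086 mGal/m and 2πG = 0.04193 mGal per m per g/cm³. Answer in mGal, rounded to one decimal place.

Combined gradient = 0.3086 − 0.04193 × 3.15 = 0.1765205 mGal/m
Combined elevation correction = 0.1765205 × 771.3 = 136.2 mGal

136.2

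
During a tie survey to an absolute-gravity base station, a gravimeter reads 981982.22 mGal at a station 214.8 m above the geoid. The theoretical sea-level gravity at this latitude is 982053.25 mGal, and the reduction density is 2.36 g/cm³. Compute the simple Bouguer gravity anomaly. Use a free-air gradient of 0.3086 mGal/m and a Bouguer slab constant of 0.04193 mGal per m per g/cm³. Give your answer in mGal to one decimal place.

-26.0

Free-air correction = 0.3086 × 214.8 = 66.29 mGal
Free-air anomaly = 981982.22 − 982053.25 + (66.29) = -4.74 mGal
Bouguer slab correction = 0.04193 × 2.36 × 214.8 = 21.26 mGal
Simple Bouguer anomaly = -4.74 − (21.26) = -26.00 mGal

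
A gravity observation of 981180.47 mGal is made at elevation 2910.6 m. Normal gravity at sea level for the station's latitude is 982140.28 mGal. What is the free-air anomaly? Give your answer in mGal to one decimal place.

Free-air correction = 0.3086 × 2910.6 = 898.21 mGal
Free-air anomaly = 981180.47 − 982140.28 + (898.21) = -61.60 mGal

-61.6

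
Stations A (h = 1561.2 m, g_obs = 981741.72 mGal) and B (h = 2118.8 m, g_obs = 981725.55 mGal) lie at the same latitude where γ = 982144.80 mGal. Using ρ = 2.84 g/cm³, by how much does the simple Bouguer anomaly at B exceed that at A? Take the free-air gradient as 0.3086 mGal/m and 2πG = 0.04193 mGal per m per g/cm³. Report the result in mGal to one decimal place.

89.5

Δg_SB(A) = 981741.72 − 982144.80 + 0.3086×1561.2 − 0.04193×2.84×1561.2 = -107.20 mGal
Δg_SB(B) = 981725.55 − 982144.80 + 0.3086×2118.8 − 0.04193×2.84×2118.8 = -17.70 mGal
Difference = -17.70 − (-107.20) = 89.50 mGal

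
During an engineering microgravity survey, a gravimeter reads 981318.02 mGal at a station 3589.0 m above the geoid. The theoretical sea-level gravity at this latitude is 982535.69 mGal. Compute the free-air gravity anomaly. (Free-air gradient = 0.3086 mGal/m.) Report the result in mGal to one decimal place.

-110.1

Free-air correction = 0.3086 × 3589.0 = 1107.57 mGal
Free-air anomaly = 981318.02 − 982535.69 + (1107.57) = -110.10 mGal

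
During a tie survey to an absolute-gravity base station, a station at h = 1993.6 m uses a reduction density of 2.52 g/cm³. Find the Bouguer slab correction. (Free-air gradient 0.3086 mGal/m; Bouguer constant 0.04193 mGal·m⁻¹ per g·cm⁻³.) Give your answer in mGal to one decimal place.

210.7

Bouguer slab correction = 0.04193 × 2.52 × 1993.6 = 210.7 mGal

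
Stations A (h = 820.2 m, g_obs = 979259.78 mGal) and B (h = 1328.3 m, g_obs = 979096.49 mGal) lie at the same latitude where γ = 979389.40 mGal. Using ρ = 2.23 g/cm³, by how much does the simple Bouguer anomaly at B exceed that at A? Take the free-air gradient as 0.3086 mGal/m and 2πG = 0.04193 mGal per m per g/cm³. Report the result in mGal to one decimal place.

-54.0

Δg_SB(A) = 979259.78 − 979389.40 + 0.3086×820.2 − 0.04193×2.23×820.2 = 46.80 mGal
Δg_SB(B) = 979096.49 − 979389.40 + 0.3086×1328.3 − 0.04193×2.23×1328.3 = -7.20 mGal
Difference = -7.20 − (46.80) = -54.00 mGal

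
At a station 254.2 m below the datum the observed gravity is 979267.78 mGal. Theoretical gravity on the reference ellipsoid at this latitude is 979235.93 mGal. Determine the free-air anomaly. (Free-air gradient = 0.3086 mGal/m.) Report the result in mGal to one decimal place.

-46.6

Free-air correction = 0.3086 × -254.2 = -78.45 mGal
Free-air anomaly = 979267.78 − 979235.93 + (-78.45) = -46.60 mGal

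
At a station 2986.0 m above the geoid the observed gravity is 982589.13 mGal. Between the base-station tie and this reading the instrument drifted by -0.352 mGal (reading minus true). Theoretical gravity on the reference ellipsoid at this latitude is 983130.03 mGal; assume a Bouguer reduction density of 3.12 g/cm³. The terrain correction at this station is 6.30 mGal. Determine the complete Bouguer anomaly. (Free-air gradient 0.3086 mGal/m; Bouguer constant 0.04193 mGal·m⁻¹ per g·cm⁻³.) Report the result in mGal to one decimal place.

-3.4

Drift-corrected reading = 982589.13 − (-0.352) = 982589.482 mGal
Free-air correction = 0.3086 × 2986.0 = 921.48 mGal
Free-air anomaly = 982589.482 − 983130.03 + (921.48) = 380.932 mGal
Bouguer slab correction = 0.04193 × 3.12 × 2986.0 = 390.63 mGal
Simple Bouguer anomaly = 380.932 − (390.63) = -9.698 mGal
Complete Bouguer anomaly = -9.698 + 6.30 = -3.398 mGal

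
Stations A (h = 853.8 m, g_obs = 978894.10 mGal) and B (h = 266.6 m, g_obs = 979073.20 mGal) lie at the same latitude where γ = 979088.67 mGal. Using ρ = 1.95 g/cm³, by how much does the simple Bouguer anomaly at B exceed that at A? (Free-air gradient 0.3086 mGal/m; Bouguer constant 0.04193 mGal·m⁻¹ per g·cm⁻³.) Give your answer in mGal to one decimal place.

Δg_SB(A) = 978894.10 − 979088.67 + 0.3086×853.8 − 0.04193×1.95×853.8 = -0.90 mGal
Δg_SB(B) = 979073.20 − 979088.67 + 0.3086×266.6 − 0.04193×1.95×266.6 = 45.00 mGal
Difference = 45.00 − (-0.90) = 45.90 mGal

45.9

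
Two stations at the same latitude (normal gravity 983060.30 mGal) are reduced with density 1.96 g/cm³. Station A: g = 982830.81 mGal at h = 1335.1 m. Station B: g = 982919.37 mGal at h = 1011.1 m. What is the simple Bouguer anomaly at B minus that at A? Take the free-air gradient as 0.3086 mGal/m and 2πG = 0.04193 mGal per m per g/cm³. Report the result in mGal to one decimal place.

15.2

Δg_SB(A) = 982830.81 − 983060.30 + 0.3086×1335.1 − 0.04193×1.96×1335.1 = 72.80 mGal
Δg_SB(B) = 982919.37 − 983060.30 + 0.3086×1011.1 − 0.04193×1.96×1011.1 = 88.00 mGal
Difference = 88.00 − (72.80) = 15.20 mGal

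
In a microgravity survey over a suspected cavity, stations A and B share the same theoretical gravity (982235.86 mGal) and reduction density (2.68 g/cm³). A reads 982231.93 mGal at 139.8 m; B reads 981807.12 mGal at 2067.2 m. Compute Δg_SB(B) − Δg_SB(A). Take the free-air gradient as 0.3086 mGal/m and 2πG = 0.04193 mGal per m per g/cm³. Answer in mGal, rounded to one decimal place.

Δg_SB(A) = 982231.93 − 982235.86 + 0.3086×139.8 − 0.04193×2.68×139.8 = 23.50 mGal
Δg_SB(B) = 981807.12 − 982235.86 + 0.3086×2067.2 − 0.04193×2.68×2067.2 = -23.10 mGal
Difference = -23.10 − (23.50) = -46.60 mGal

-46.6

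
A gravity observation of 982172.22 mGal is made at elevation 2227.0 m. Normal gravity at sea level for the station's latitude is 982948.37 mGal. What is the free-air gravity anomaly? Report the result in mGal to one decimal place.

-88.9

Free-air correction = 0.3086 × 2227.0 = 687.25 mGal
Free-air anomaly = 982172.22 − 982948.37 + (687.25) = -88.90 mGal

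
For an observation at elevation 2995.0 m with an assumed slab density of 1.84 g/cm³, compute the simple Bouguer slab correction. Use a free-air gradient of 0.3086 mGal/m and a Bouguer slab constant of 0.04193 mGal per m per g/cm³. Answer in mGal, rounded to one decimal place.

Bouguer slab correction = 0.04193 × 1.84 × 2995.0 = 231.1 mGal

231.1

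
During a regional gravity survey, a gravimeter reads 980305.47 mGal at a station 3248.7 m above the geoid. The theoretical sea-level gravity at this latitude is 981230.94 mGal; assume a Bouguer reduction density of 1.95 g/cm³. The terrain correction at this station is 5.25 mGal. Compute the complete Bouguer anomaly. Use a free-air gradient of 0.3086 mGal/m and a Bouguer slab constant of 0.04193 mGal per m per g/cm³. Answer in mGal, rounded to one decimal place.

Free-air correction = 0.3086 × 3248.7 = 1002.55 mGal
Free-air anomaly = 980305.47 − 981230.94 + (1002.55) = 77.08 mGal
Bouguer slab correction = 0.04193 × 1.95 × 3248.7 = 265.63 mGal
Simple Bouguer anomaly = 77.08 − (265.63) = -188.55 mGal
Complete Bouguer anomaly = -188.55 + 5.25 = -183.30 mGal

-183.3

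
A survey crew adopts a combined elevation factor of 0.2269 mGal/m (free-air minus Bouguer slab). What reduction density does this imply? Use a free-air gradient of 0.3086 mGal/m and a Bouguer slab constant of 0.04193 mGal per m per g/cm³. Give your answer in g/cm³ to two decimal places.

1.95

0.2269 = 0.3086 − 0.04193 × ρ
ρ = (0.3086 − 0.2269) / 0.04193 = 1.95 g/cm³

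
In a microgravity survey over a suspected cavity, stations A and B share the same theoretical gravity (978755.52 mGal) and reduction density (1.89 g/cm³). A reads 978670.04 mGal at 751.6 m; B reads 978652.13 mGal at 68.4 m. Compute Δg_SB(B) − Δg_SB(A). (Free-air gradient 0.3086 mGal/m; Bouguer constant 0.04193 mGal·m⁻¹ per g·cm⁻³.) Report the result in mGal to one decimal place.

-174.6

Δg_SB(A) = 978670.04 − 978755.52 + 0.3086×751.6 − 0.04193×1.89×751.6 = 86.90 mGal
Δg_SB(B) = 978652.13 − 978755.52 + 0.3086×68.4 − 0.04193×1.89×68.4 = -87.70 mGal
Difference = -87.70 − (86.90) = -174.60 mGal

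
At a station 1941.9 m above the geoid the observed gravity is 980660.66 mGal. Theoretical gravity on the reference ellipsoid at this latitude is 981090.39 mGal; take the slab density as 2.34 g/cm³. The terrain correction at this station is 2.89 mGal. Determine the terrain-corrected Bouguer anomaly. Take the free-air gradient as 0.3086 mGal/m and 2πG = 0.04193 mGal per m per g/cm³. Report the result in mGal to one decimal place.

Free-air correction = 0.3086 × 1941.9 = 599.27 mGal
Free-air anomaly = 980660.66 − 981090.39 + (599.27) = 169.54 mGal
Bouguer slab correction = 0.04193 × 2.34 × 1941.9 = 190.53 mGal
Simple Bouguer anomaly = 169.54 − (190.53) = -20.99 mGal
Complete Bouguer anomaly = -20.99 + 2.89 = -18.10 mGal

-18.1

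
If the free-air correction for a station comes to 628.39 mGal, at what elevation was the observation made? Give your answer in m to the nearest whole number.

h = 628.39 / 0.3086 = 2036.26 m

2036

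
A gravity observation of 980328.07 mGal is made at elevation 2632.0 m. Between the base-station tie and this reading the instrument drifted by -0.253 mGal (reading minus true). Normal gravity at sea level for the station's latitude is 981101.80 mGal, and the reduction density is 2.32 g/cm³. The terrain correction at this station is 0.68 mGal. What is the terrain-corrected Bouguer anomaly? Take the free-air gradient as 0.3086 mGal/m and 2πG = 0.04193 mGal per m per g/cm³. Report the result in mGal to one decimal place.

Drift-corrected reading = 980328.07 − (-0.253) = 980328.323 mGal
Free-air correction = 0.3086 × 2632.0 = 812.24 mGal
Free-air anomaly = 980328.323 − 981101.80 + (812.24) = 38.763 mGal
Bouguer slab correction = 0.04193 × 2.32 × 2632.0 = 256.03 mGal
Simple Bouguer anomaly = 38.763 − (256.03) = -217.267 mGal
Complete Bouguer anomaly = -217.267 + 0.68 = -216.587 mGal

-216.6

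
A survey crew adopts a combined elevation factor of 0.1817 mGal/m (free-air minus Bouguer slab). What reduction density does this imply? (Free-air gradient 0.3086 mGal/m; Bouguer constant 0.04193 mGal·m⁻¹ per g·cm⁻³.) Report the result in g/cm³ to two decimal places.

0.1817 = 0.3086 − 0.04193 × ρ
ρ = (0.3086 − 0.1817) / 0.04193 = 3.03 g/cm³

3.03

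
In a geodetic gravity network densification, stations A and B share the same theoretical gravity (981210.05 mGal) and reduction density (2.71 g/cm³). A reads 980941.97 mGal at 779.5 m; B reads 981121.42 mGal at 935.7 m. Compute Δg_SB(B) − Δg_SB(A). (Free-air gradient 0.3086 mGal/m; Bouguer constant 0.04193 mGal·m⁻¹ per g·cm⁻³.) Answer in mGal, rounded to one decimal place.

Δg_SB(A) = 980941.97 − 981210.05 + 0.3086×779.5 − 0.04193×2.71×779.5 = -116.10 mGal
Δg_SB(B) = 981121.42 − 981210.05 + 0.3086×935.7 − 0.04193×2.71×935.7 = 93.80 mGal
Difference = 93.80 − (-116.10) = 209.90 mGal

209.9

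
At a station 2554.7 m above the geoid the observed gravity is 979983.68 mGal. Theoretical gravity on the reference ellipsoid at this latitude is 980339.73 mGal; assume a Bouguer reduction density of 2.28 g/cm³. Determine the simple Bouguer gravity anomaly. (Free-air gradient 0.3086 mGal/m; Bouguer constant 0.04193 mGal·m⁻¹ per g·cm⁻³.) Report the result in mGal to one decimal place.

Free-air correction = 0.3086 × 2554.7 = 788.38 mGal
Free-air anomaly = 979983.68 − 980339.73 + (788.38) = 432.33 mGal
Bouguer slab correction = 0.04193 × 2.28 × 2554.7 = 244.23 mGal
Simple Bouguer anomaly = 432.33 − (244.23) = 188.10 mGal

188.1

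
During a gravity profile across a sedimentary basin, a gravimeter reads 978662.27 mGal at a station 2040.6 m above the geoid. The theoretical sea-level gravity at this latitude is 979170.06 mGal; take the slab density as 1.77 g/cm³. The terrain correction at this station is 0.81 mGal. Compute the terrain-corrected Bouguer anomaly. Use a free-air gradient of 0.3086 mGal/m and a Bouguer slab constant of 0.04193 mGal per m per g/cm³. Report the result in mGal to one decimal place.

-28.7

Free-air correction = 0.3086 × 2040.6 = 629.73 mGal
Free-air anomaly = 978662.27 − 979170.06 + (629.73) = 121.94 mGal
Bouguer slab correction = 0.04193 × 1.77 × 2040.6 = 151.45 mGal
Simple Bouguer anomaly = 121.94 − (151.45) = -29.51 mGal
Complete Bouguer anomaly = -29.51 + 0.81 = -28.70 mGal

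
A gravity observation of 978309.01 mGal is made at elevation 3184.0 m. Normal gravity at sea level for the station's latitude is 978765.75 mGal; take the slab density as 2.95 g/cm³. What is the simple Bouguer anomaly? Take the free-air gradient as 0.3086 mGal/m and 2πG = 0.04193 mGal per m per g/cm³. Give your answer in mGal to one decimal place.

Free-air correction = 0.3086 × 3184.0 = 982.58 mGal
Free-air anomaly = 978309.01 − 978765.75 + (982.58) = 525.84 mGal
Bouguer slab correction = 0.04193 × 2.95 × 3184.0 = 393.84 mGal
Simple Bouguer anomaly = 525.84 − (393.84) = 132.00 mGal

132.0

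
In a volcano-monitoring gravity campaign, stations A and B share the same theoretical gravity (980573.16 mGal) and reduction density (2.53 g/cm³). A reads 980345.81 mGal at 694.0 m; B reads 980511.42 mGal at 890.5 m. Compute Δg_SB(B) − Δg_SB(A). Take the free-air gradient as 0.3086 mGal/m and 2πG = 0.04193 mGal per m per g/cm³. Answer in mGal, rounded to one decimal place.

Δg_SB(A) = 980345.81 − 980573.16 + 0.3086×694.0 − 0.04193×2.53×694.0 = -86.80 mGal
Δg_SB(B) = 980511.42 − 980573.16 + 0.3086×890.5 − 0.04193×2.53×890.5 = 118.60 mGal
Difference = 118.60 − (-86.80) = 205.40 mGal

205.4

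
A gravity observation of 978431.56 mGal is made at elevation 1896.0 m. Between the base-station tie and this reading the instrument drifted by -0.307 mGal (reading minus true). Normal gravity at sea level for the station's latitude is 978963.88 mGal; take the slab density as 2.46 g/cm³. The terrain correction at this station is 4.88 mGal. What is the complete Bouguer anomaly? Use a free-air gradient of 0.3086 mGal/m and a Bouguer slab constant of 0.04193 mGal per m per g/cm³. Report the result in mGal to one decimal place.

Drift-corrected reading = 978431.56 − (-0.307) = 978431.867 mGal
Free-air correction = 0.3086 × 1896.0 = 585.11 mGal
Free-air anomaly = 978431.867 − 978963.88 + (585.11) = 53.097 mGal
Bouguer slab correction = 0.04193 × 2.46 × 1896.0 = 195.57 mGal
Simple Bouguer anomaly = 53.097 − (195.57) = -142.473 mGal
Complete Bouguer anomaly = -142.473 + 4.88 = -137.593 mGal

-137.6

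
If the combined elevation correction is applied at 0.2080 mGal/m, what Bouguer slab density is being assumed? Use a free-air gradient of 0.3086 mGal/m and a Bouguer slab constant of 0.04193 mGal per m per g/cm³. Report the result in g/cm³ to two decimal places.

0.2080 = 0.3086 − 0.04193 × ρ
ρ = (0.3086 − 0.2080) / 0.04193 = 2.40 g/cm³

2.40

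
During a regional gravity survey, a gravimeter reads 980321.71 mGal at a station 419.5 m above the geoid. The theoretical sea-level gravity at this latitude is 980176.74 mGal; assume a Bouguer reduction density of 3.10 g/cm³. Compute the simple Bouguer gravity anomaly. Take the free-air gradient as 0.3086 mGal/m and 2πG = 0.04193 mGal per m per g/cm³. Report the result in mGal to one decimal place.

Free-air correction = 0.3086 × 419.5 = 129.46 mGal
Free-air anomaly = 980321.71 − 980176.74 + (129.46) = 274.43 mGal
Bouguer slab correction = 0.04193 × 3.10 × 419.5 = 54.53 mGal
Simple Bouguer anomaly = 274.43 − (54.53) = 219.90 mGal

219.9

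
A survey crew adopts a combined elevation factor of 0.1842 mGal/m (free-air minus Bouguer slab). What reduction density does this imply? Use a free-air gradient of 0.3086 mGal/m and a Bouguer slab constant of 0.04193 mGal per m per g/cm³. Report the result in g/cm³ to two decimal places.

2.97

0.1842 = 0.3086 − 0.04193 × ρ
ρ = (0.3086 − 0.1842) / 0.04193 = 2.97 g/cm³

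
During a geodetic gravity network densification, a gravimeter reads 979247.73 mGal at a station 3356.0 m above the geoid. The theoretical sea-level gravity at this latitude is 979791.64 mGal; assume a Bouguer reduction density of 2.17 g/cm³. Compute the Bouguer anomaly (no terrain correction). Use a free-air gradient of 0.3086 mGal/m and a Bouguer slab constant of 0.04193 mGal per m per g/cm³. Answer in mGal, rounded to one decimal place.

Free-air correction = 0.3086 × 3356.0 = 1035.66 mGal
Free-air anomaly = 979247.73 − 979791.64 + (1035.66) = 491.75 mGal
Bouguer slab correction = 0.04193 × 2.17 × 3356.0 = 305.36 mGal
Simple Bouguer anomaly = 491.75 − (305.36) = 186.39 mGal

186.4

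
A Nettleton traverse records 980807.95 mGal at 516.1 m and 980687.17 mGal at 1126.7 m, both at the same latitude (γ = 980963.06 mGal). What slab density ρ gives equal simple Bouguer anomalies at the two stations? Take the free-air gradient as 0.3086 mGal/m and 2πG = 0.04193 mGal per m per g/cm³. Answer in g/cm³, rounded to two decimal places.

2.64

Δg_obs = 980687.17 − 980807.95 = -120.78 mGal over Δh = 1126.7 − 516.1 = 610.6 m
Equal Bouguer anomalies ⇒ Δg_obs + (0.3086 − 0.04193ρ)·Δh = 0
0.3086 − 0.04193ρ = −Δg_obs/Δh = 0.19781
ρ = (0.3086 − 0.19781) / 0.04193 = 2.64 g/cm³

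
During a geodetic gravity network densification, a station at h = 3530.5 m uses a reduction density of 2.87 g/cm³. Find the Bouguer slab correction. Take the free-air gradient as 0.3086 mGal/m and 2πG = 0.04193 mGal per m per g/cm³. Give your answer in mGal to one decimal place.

Bouguer slab correction = 0.04193 × 2.87 × 3530.5 = 424.9 mGal

424.9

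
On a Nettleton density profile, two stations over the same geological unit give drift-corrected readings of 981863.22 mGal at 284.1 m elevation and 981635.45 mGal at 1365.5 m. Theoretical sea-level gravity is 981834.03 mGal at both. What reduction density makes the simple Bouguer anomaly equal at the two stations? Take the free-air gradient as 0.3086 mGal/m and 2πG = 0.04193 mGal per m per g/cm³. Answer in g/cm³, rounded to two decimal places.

Δg_obs = 981635.45 − 981863.22 = -227.77 mGal over Δh = 1365.5 − 284.1 = 1081.4 m
Equal Bouguer anomalies ⇒ Δg_obs + (0.3086 − 0.04193ρ)·Δh = 0
0.3086 − 0.04193ρ = −Δg_obs/Δh = 0.21063
ρ = (0.3086 − 0.21063) / 0.04193 = 2.34 g/cm³

2.34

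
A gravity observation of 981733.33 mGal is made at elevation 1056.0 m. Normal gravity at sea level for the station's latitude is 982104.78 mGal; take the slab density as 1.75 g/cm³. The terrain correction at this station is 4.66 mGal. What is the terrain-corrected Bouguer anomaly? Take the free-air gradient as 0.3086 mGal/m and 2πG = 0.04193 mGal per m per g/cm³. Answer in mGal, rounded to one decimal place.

-118.4

Free-air correction = 0.3086 × 1056.0 = 325.88 mGal
Free-air anomaly = 981733.33 − 982104.78 + (325.88) = -45.57 mGal
Bouguer slab correction = 0.04193 × 1.75 × 1056.0 = 77.49 mGal
Simple Bouguer anomaly = -45.57 − (77.49) = -123.06 mGal
Complete Bouguer anomaly = -123.06 + 4.66 = -118.40 mGal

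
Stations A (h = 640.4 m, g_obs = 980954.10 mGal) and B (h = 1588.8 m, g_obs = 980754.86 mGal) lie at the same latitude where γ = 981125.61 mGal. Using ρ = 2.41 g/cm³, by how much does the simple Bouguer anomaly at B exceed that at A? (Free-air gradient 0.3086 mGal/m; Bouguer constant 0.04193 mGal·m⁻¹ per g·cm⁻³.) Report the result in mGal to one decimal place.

-2.4

Δg_SB(A) = 980954.10 − 981125.61 + 0.3086×640.4 − 0.04193×2.41×640.4 = -38.60 mGal
Δg_SB(B) = 980754.86 − 981125.61 + 0.3086×1588.8 − 0.04193×2.41×1588.8 = -41.00 mGal
Difference = -41.00 − (-38.60) = -2.40 mGal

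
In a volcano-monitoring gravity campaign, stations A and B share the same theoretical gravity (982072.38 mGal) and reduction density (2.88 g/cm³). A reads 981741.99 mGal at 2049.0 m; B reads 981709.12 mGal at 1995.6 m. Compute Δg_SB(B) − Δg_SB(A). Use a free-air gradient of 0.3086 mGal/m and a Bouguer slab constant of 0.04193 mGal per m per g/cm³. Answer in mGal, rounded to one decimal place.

-42.9

Δg_SB(A) = 981741.99 − 982072.38 + 0.3086×2049.0 − 0.04193×2.88×2049.0 = 54.50 mGal
Δg_SB(B) = 981709.12 − 982072.38 + 0.3086×1995.6 − 0.04193×2.88×1995.6 = 11.60 mGal
Difference = 11.60 − (54.50) = -42.90 mGal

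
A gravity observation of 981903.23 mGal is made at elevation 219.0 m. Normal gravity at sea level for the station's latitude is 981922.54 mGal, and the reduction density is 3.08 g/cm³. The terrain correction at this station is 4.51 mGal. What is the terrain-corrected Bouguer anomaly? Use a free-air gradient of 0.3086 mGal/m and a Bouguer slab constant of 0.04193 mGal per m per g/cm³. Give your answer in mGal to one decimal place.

24.5

Free-air correction = 0.3086 × 219.0 = 67.58 mGal
Free-air anomaly = 981903.23 − 981922.54 + (67.58) = 48.27 mGal
Bouguer slab correction = 0.04193 × 3.08 × 219.0 = 28.28 mGal
Simple Bouguer anomaly = 48.27 − (28.28) = 19.99 mGal
Complete Bouguer anomaly = 19.99 + 4.51 = 24.50 mGal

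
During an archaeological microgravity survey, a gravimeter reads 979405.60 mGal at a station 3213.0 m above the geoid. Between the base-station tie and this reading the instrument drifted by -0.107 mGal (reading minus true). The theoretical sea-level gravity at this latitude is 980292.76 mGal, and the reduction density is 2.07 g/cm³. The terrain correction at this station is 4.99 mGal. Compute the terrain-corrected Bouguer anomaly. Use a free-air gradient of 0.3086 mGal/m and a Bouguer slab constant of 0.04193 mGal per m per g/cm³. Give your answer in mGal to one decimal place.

Drift-corrected reading = 979405.60 − (-0.107) = 979405.707 mGal
Free-air correction = 0.3086 × 3213.0 = 991.53 mGal
Free-air anomaly = 979405.707 − 980292.76 + (991.53) = 104.477 mGal
Bouguer slab correction = 0.04193 × 2.07 × 3213.0 = 278.87 mGal
Simple Bouguer anomaly = 104.477 − (278.87) = -174.393 mGal
Complete Bouguer anomaly = -174.393 + 4.99 = -169.403 mGal

-169.4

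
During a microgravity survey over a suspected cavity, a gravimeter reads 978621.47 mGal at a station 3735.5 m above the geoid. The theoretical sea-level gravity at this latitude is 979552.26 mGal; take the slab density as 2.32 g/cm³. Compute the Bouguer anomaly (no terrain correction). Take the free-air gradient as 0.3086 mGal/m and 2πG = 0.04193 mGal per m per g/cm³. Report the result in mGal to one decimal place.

Free-air correction = 0.3086 × 3735.5 = 1152.78 mGal
Free-air anomaly = 978621.47 − 979552.26 + (1152.78) = 221.99 mGal
Bouguer slab correction = 0.04193 × 2.32 × 3735.5 = 363.38 mGal
Simple Bouguer anomaly = 221.99 − (363.38) = -141.39 mGal

-141.4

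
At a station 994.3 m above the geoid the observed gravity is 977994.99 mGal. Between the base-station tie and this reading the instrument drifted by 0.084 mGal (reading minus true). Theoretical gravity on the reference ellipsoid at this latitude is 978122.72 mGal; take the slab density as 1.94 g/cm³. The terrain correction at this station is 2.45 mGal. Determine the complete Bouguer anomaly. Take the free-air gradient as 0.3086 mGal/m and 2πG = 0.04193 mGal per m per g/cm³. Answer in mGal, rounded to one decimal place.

100.6

Drift-corrected reading = 977994.99 − (0.084) = 977994.906 mGal
Free-air correction = 0.3086 × 994.3 = 306.84 mGal
Free-air anomaly = 977994.906 − 978122.72 + (306.84) = 179.026 mGal
Bouguer slab correction = 0.04193 × 1.94 × 994.3 = 80.88 mGal
Simple Bouguer anomaly = 179.026 − (80.88) = 98.146 mGal
Complete Bouguer anomaly = 98.146 + 2.45 = 100.596 mGal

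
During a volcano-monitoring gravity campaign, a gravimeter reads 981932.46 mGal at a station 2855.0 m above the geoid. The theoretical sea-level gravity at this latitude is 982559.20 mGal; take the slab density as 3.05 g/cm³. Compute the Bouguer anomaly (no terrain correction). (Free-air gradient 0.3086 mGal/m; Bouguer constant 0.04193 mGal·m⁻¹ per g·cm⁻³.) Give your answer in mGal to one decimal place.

Free-air correction = 0.3086 × 2855.0 = 881.05 mGal
Free-air anomaly = 981932.46 − 982559.20 + (881.05) = 254.31 mGal
Bouguer slab correction = 0.04193 × 3.05 × 2855.0 = 365.12 mGal
Simple Bouguer anomaly = 254.31 − (365.12) = -110.81 mGal

-110.8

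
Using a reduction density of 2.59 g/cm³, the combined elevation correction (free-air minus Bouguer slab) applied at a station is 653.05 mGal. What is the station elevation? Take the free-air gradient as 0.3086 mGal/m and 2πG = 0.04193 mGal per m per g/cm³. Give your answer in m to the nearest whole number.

Combined gradient = 0.3086 − 0.04193 × 2.59 = 0.2000013 mGal/m
h = 653.05 / 0.2000013 = 3265.23 m

3265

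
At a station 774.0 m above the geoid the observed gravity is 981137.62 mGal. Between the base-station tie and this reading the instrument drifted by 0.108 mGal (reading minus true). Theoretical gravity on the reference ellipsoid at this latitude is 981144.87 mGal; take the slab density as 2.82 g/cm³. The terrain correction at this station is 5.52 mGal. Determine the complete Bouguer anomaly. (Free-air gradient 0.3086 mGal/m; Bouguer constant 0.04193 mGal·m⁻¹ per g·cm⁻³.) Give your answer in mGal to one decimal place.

145.5

Drift-corrected reading = 981137.62 − (0.108) = 981137.512 mGal
Free-air correction = 0.3086 × 774.0 = 238.86 mGal
Free-air anomaly = 981137.512 − 981144.87 + (238.86) = 231.502 mGal
Bouguer slab correction = 0.04193 × 2.82 × 774.0 = 91.52 mGal
Simple Bouguer anomaly = 231.502 − (91.52) = 139.982 mGal
Complete Bouguer anomaly = 139.982 + 5.52 = 145.502 mGal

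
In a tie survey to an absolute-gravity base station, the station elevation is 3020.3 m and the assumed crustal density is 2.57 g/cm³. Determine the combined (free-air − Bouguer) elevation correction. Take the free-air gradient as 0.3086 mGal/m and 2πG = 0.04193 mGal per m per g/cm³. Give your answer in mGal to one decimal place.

606.6

Combined gradient = 0.3086 − 0.04193 × 2.57 = 0.2008399 mGal/m
Combined elevation correction = 0.2008399 × 3020.3 = 606.6 mGal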